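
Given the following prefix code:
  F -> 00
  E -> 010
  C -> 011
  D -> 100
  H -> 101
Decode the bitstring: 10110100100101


Decoding step by step:
Bits 101 -> H
Bits 101 -> H
Bits 00 -> F
Bits 100 -> D
Bits 101 -> H


Decoded message: HHFDH


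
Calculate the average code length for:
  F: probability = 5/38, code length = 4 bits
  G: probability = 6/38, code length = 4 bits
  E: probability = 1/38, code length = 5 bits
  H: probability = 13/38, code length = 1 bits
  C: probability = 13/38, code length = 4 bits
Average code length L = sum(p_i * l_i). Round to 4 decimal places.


Weighted contributions p_i * l_i:
  F: (5/38) * 4 = 20/38
  G: (6/38) * 4 = 24/38
  E: (1/38) * 5 = 5/38
  H: (13/38) * 1 = 13/38
  C: (13/38) * 4 = 52/38
Sum = (20 + 24 + 5 + 13 + 52)/38 = 114/38

L = 114/38 = 3.0000 bits/symbol


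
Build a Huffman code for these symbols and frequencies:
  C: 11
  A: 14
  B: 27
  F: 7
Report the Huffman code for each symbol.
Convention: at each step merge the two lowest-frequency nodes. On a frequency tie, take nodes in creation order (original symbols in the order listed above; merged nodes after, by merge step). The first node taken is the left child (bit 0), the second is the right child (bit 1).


Huffman tree construction:
Step 1: Merge F(7) + C(11) = 18
Step 2: Merge A(14) + (F+C)(18) = 32
Step 3: Merge B(27) + (A+(F+C))(32) = 59
Read each symbol's code off the tree from the root (left child = 0, right child = 1).

Codes:
  C: 111 (length 3)
  A: 10 (length 2)
  B: 0 (length 1)
  F: 110 (length 3)
Average code length: 109/59 = 1.8475 bits/symbol


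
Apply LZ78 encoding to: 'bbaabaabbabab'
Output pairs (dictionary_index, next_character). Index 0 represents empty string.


LZ78 encoding steps:
Dictionary: {0: ''}
Step 1: w='' (idx 0), next='b' -> output (0, 'b'), add 'b' as idx 1
Step 2: w='b' (idx 1), next='a' -> output (1, 'a'), add 'ba' as idx 2
Step 3: w='' (idx 0), next='a' -> output (0, 'a'), add 'a' as idx 3
Step 4: w='ba' (idx 2), next='a' -> output (2, 'a'), add 'baa' as idx 4
Step 5: w='b' (idx 1), next='b' -> output (1, 'b'), add 'bb' as idx 5
Step 6: w='a' (idx 3), next='b' -> output (3, 'b'), add 'ab' as idx 6
Step 7: w='ab' (idx 6), end of input -> output (6, '')


Encoded: [(0, 'b'), (1, 'a'), (0, 'a'), (2, 'a'), (1, 'b'), (3, 'b'), (6, '')]


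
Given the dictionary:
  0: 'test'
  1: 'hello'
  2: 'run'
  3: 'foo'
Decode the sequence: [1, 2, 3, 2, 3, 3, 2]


Look up each index in the dictionary:
  1 -> 'hello'
  2 -> 'run'
  3 -> 'foo'
  2 -> 'run'
  3 -> 'foo'
  3 -> 'foo'
  2 -> 'run'

Decoded: "hello run foo run foo foo run"


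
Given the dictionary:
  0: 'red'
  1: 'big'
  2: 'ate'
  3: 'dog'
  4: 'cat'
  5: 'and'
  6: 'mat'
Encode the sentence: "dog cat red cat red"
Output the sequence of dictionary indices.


Look up each word in the dictionary:
  'dog' -> 3
  'cat' -> 4
  'red' -> 0
  'cat' -> 4
  'red' -> 0

Encoded: [3, 4, 0, 4, 0]


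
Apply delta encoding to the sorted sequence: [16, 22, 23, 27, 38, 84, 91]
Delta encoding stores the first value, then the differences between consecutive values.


First value: 16
Deltas:
  22 - 16 = 6
  23 - 22 = 1
  27 - 23 = 4
  38 - 27 = 11
  84 - 38 = 46
  91 - 84 = 7


Delta encoded: [16, 6, 1, 4, 11, 46, 7]


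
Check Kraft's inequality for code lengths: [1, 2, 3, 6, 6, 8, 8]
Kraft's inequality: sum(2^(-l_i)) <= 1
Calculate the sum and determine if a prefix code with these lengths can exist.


Sum = 2^(-1) + 2^(-2) + 2^(-3) + 2^(-6) + 2^(-6) + 2^(-8) + 2^(-8)
    = 0.5 + 0.25 + 0.125 + 0.015625 + 0.015625 + 0.00390625 + 0.00390625
    = 234/256 = 0.9140625
Since 0.9140625 <= 1, Kraft's inequality IS satisfied.
A prefix code with these lengths CAN exist.

Kraft sum = 0.9140625. Satisfied.


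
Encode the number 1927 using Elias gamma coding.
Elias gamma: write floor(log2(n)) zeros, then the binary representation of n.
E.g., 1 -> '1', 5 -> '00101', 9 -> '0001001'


num_bits = floor(log2(1927)) + 1 = 11
leading_zeros = num_bits - 1 = 10
binary(1927) = 11110000111

Elias gamma(1927) = '0000000000' + '11110000111' = 000000000011110000111 (21 bits)


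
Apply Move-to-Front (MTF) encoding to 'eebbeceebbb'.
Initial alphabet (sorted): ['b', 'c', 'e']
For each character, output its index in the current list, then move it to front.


MTF encoding:
'e': index 2 in ['b', 'c', 'e'] -> ['e', 'b', 'c']
'e': index 0 in ['e', 'b', 'c'] -> ['e', 'b', 'c']
'b': index 1 in ['e', 'b', 'c'] -> ['b', 'e', 'c']
'b': index 0 in ['b', 'e', 'c'] -> ['b', 'e', 'c']
'e': index 1 in ['b', 'e', 'c'] -> ['e', 'b', 'c']
'c': index 2 in ['e', 'b', 'c'] -> ['c', 'e', 'b']
'e': index 1 in ['c', 'e', 'b'] -> ['e', 'c', 'b']
'e': index 0 in ['e', 'c', 'b'] -> ['e', 'c', 'b']
'b': index 2 in ['e', 'c', 'b'] -> ['b', 'e', 'c']
'b': index 0 in ['b', 'e', 'c'] -> ['b', 'e', 'c']
'b': index 0 in ['b', 'e', 'c'] -> ['b', 'e', 'c']


Output: [2, 0, 1, 0, 1, 2, 1, 0, 2, 0, 0]


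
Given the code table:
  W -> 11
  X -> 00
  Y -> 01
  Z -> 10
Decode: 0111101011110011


Decoding:
01 -> Y
11 -> W
10 -> Z
10 -> Z
11 -> W
11 -> W
00 -> X
11 -> W


Result: YWZZWWXW


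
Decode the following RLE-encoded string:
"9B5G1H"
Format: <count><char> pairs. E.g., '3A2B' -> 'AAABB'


Expanding each <count><char> pair:
  9B -> 'BBBBBBBBB'
  5G -> 'GGGGG'
  1H -> 'H'

Decoded = BBBBBBBBBGGGGGH


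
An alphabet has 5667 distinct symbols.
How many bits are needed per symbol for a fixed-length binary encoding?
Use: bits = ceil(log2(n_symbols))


log2(5667) = 12.4684
Bracket: 2^12 = 4096 < 5667 <= 2^13 = 8192
So ceil(log2(5667)) = 13

bits = ceil(log2(5667)) = ceil(12.4684) = 13 bits


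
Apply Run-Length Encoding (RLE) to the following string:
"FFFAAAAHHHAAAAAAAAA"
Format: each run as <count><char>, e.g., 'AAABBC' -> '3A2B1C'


Scanning runs left to right:
  i=0: run of 'F' x 3 -> '3F'
  i=3: run of 'A' x 4 -> '4A'
  i=7: run of 'H' x 3 -> '3H'
  i=10: run of 'A' x 9 -> '9A'

RLE = 3F4A3H9A


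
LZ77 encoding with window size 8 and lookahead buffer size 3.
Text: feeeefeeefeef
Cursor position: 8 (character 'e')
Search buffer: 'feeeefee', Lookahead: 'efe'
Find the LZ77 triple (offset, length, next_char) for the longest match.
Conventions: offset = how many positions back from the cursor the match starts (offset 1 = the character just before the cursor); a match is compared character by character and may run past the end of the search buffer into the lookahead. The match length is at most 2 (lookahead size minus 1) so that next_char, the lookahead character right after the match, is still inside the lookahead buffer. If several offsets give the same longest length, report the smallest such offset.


Try each offset into the search buffer:
  offset=1 (pos 7, char 'e'): match length 1
  offset=2 (pos 6, char 'e'): match length 1
  offset=3 (pos 5, char 'f'): match length 0
  offset=4 (pos 4, char 'e'): match length 2
  offset=5 (pos 3, char 'e'): match length 1
  offset=6 (pos 2, char 'e'): match length 1
  offset=7 (pos 1, char 'e'): match length 1
  offset=8 (pos 0, char 'f'): match length 0
Longest match has length 2 at offset 4.
next_char = character at position 8 + 2 = 10 -> 'e'

Best match: offset=4, length=2 (matching 'ef' starting at position 4)
LZ77 triple: (4, 2, 'e')


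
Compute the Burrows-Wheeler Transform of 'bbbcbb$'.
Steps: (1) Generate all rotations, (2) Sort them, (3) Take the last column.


Rotations (sorted):
  0: $bbbcbb -> last char: b
  1: b$bbbcb -> last char: b
  2: bb$bbbc -> last char: c
  3: bbbcbb$ -> last char: $
  4: bbcbb$b -> last char: b
  5: bcbb$bb -> last char: b
  6: cbb$bbb -> last char: b


BWT = bbc$bbb


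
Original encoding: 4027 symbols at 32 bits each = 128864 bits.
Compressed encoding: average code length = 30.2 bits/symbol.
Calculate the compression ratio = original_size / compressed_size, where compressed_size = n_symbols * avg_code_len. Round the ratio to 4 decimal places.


original_size = n_symbols * orig_bits = 4027 * 32 = 128864 bits
compressed_size = n_symbols * avg_code_len = 4027 * 30.2 = 121615.4 bits
ratio = original_size / compressed_size = 128864 / 121615.4 = 1.0596

Compression ratio = 1.0596


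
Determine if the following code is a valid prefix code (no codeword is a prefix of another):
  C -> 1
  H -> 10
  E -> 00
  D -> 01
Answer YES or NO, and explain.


Checking each pair (does one codeword prefix another?):
  C='1' vs H='10': prefix -- VIOLATION

NO -- this is NOT a valid prefix code. C (1) is a prefix of H (10).


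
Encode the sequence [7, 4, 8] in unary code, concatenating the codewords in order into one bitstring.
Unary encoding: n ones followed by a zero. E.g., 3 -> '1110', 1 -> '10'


Encode each number as n ones followed by a terminating 0:
  7 -> 11111110 (8 bits)
  4 -> 11110 (5 bits)
  8 -> 111111110 (9 bits)
Total length = 8 + 5 + 9 = 22 bits.

Unary([7, 4, 8]) = 1111111011110111111110 (22 bits)


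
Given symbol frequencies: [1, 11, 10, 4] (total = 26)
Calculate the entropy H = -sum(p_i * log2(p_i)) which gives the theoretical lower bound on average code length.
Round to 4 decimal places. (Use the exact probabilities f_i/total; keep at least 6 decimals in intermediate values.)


Per-symbol terms -p_i * log2(p_i) with p_i = f_i/26:
  p = 1/26 = 0.038462: log2(p) = -4.700440, -p*log2(p) = 0.180786
  p = 11/26 = 0.423077: log2(p) = -1.241008, -p*log2(p) = 0.525042
  p = 10/26 = 0.384615: log2(p) = -1.378512, -p*log2(p) = 0.530197
  p = 4/26 = 0.153846: log2(p) = -2.700440, -p*log2(p) = 0.415452
H = 0.180786 + 0.525042 + 0.530197 + 0.415452 = 1.651477

H = 1.6515 bits/symbol


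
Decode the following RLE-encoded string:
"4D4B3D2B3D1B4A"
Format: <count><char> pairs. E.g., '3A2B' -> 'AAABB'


Expanding each <count><char> pair:
  4D -> 'DDDD'
  4B -> 'BBBB'
  3D -> 'DDD'
  2B -> 'BB'
  3D -> 'DDD'
  1B -> 'B'
  4A -> 'AAAA'

Decoded = DDDDBBBBDDDBBDDDBAAAA


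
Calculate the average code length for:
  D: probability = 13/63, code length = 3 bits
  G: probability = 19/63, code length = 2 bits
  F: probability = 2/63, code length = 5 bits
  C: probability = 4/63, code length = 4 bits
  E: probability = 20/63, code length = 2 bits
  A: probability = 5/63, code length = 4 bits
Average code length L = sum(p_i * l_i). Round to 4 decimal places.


Weighted contributions p_i * l_i:
  D: (13/63) * 3 = 39/63
  G: (19/63) * 2 = 38/63
  F: (2/63) * 5 = 10/63
  C: (4/63) * 4 = 16/63
  E: (20/63) * 2 = 40/63
  A: (5/63) * 4 = 20/63
Sum = (39 + 38 + 10 + 16 + 40 + 20)/63 = 163/63

L = 163/63 = 2.5873 bits/symbol


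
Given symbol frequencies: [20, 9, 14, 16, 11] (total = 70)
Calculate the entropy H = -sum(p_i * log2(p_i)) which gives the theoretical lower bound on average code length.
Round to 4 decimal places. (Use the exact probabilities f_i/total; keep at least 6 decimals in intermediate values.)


Per-symbol terms -p_i * log2(p_i) with p_i = f_i/70:
  p = 20/70 = 0.285714: log2(p) = -1.807355, -p*log2(p) = 0.516387
  p = 9/70 = 0.128571: log2(p) = -2.959358, -p*log2(p) = 0.380489
  p = 14/70 = 0.200000: log2(p) = -2.321928, -p*log2(p) = 0.464386
  p = 16/70 = 0.228571: log2(p) = -2.129283, -p*log2(p) = 0.486693
  p = 11/70 = 0.157143: log2(p) = -2.669851, -p*log2(p) = 0.419548
H = 0.516387 + 0.380489 + 0.464386 + 0.486693 + 0.419548 = 2.267503

H = 2.2675 bits/symbol


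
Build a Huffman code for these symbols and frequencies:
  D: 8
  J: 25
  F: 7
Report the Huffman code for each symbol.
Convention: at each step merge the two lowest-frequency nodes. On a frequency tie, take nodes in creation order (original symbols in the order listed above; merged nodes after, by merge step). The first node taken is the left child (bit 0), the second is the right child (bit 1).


Huffman tree construction:
Step 1: Merge F(7) + D(8) = 15
Step 2: Merge (F+D)(15) + J(25) = 40
Read each symbol's code off the tree from the root (left child = 0, right child = 1).

Codes:
  D: 01 (length 2)
  J: 1 (length 1)
  F: 00 (length 2)
Average code length: 55/40 = 1.3750 bits/symbol


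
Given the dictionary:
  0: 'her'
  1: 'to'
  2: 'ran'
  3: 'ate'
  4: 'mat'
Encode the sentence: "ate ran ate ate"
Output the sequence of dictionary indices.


Look up each word in the dictionary:
  'ate' -> 3
  'ran' -> 2
  'ate' -> 3
  'ate' -> 3

Encoded: [3, 2, 3, 3]


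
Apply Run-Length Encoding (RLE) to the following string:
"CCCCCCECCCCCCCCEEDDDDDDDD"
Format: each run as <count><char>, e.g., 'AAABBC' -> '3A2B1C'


Scanning runs left to right:
  i=0: run of 'C' x 6 -> '6C'
  i=6: run of 'E' x 1 -> '1E'
  i=7: run of 'C' x 8 -> '8C'
  i=15: run of 'E' x 2 -> '2E'
  i=17: run of 'D' x 8 -> '8D'

RLE = 6C1E8C2E8D


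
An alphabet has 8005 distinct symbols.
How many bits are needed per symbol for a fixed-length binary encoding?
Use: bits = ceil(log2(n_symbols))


log2(8005) = 12.9667
Bracket: 2^12 = 4096 < 8005 <= 2^13 = 8192
So ceil(log2(8005)) = 13

bits = ceil(log2(8005)) = ceil(12.9667) = 13 bits


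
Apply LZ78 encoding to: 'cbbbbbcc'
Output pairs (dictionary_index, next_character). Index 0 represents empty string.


LZ78 encoding steps:
Dictionary: {0: ''}
Step 1: w='' (idx 0), next='c' -> output (0, 'c'), add 'c' as idx 1
Step 2: w='' (idx 0), next='b' -> output (0, 'b'), add 'b' as idx 2
Step 3: w='b' (idx 2), next='b' -> output (2, 'b'), add 'bb' as idx 3
Step 4: w='bb' (idx 3), next='c' -> output (3, 'c'), add 'bbc' as idx 4
Step 5: w='c' (idx 1), end of input -> output (1, '')


Encoded: [(0, 'c'), (0, 'b'), (2, 'b'), (3, 'c'), (1, '')]


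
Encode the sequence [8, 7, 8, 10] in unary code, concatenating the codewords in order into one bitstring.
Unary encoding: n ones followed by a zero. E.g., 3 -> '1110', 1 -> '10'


Encode each number as n ones followed by a terminating 0:
  8 -> 111111110 (9 bits)
  7 -> 11111110 (8 bits)
  8 -> 111111110 (9 bits)
  10 -> 11111111110 (11 bits)
Total length = 9 + 8 + 9 + 11 = 37 bits.

Unary([8, 7, 8, 10]) = 1111111101111111011111111011111111110 (37 bits)


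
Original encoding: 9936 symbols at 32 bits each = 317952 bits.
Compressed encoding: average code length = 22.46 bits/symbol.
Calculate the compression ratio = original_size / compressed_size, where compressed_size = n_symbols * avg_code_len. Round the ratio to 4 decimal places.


original_size = n_symbols * orig_bits = 9936 * 32 = 317952 bits
compressed_size = n_symbols * avg_code_len = 9936 * 22.46 = 223162.56 bits
ratio = original_size / compressed_size = 317952 / 223162.56 = 1.4248

Compression ratio = 1.4248


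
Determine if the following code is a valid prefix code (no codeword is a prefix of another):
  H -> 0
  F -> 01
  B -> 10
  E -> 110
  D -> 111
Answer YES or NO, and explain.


Checking each pair (does one codeword prefix another?):
  H='0' vs F='01': prefix -- VIOLATION

NO -- this is NOT a valid prefix code. H (0) is a prefix of F (01).


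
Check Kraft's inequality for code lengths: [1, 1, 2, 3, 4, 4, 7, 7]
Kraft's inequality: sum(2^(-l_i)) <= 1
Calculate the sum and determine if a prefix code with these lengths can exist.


Sum = 2^(-1) + 2^(-1) + 2^(-2) + 2^(-3) + 2^(-4) + 2^(-4) + 2^(-7) + 2^(-7)
    = 0.5 + 0.5 + 0.25 + 0.125 + 0.0625 + 0.0625 + 0.0078125 + 0.0078125
    = 194/128 = 1.515625
Since 1.515625 > 1, Kraft's inequality is NOT satisfied.
A prefix code with these lengths CANNOT exist.

Kraft sum = 1.515625. Not satisfied.


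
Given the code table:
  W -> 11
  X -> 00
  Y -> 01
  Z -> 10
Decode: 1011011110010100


Decoding:
10 -> Z
11 -> W
01 -> Y
11 -> W
10 -> Z
01 -> Y
01 -> Y
00 -> X


Result: ZWYWZYYX


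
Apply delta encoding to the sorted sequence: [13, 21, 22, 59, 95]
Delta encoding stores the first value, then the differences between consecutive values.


First value: 13
Deltas:
  21 - 13 = 8
  22 - 21 = 1
  59 - 22 = 37
  95 - 59 = 36


Delta encoded: [13, 8, 1, 37, 36]


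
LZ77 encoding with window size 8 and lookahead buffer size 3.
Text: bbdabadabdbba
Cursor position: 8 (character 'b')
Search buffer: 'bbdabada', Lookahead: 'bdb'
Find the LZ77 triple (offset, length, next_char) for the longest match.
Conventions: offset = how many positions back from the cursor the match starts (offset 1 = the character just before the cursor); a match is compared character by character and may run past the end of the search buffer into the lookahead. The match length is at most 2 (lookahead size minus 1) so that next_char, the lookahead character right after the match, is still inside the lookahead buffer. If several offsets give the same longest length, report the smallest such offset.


Try each offset into the search buffer:
  offset=1 (pos 7, char 'a'): match length 0
  offset=2 (pos 6, char 'd'): match length 0
  offset=3 (pos 5, char 'a'): match length 0
  offset=4 (pos 4, char 'b'): match length 1
  offset=5 (pos 3, char 'a'): match length 0
  offset=6 (pos 2, char 'd'): match length 0
  offset=7 (pos 1, char 'b'): match length 2
  offset=8 (pos 0, char 'b'): match length 1
Longest match has length 2 at offset 7.
next_char = character at position 8 + 2 = 10 -> 'b'

Best match: offset=7, length=2 (matching 'bd' starting at position 1)
LZ77 triple: (7, 2, 'b')


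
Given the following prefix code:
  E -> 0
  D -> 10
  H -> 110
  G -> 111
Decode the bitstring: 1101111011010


Decoding step by step:
Bits 110 -> H
Bits 111 -> G
Bits 10 -> D
Bits 110 -> H
Bits 10 -> D


Decoded message: HGDHD


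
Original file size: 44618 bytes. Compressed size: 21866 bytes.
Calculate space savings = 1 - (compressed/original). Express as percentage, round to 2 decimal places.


ratio = compressed/original = 21866/44618 = 0.490071
savings = 1 - ratio = 1 - 0.490071 = 0.509929
as a percentage: 0.509929 * 100 = 50.99%

Space savings = 1 - 21866/44618 = 50.99%


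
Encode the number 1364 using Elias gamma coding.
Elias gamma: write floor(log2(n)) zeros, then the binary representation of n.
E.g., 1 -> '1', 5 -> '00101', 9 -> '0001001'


num_bits = floor(log2(1364)) + 1 = 11
leading_zeros = num_bits - 1 = 10
binary(1364) = 10101010100

Elias gamma(1364) = '0000000000' + '10101010100' = 000000000010101010100 (21 bits)


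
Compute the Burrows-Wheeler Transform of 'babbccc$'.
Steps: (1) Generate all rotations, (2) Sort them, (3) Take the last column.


Rotations (sorted):
  0: $babbccc -> last char: c
  1: abbccc$b -> last char: b
  2: babbccc$ -> last char: $
  3: bbccc$ba -> last char: a
  4: bccc$bab -> last char: b
  5: c$babbcc -> last char: c
  6: cc$babbc -> last char: c
  7: ccc$babb -> last char: b


BWT = cb$abccb


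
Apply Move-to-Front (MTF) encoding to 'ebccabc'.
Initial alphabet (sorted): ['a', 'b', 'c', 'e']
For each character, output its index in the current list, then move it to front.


MTF encoding:
'e': index 3 in ['a', 'b', 'c', 'e'] -> ['e', 'a', 'b', 'c']
'b': index 2 in ['e', 'a', 'b', 'c'] -> ['b', 'e', 'a', 'c']
'c': index 3 in ['b', 'e', 'a', 'c'] -> ['c', 'b', 'e', 'a']
'c': index 0 in ['c', 'b', 'e', 'a'] -> ['c', 'b', 'e', 'a']
'a': index 3 in ['c', 'b', 'e', 'a'] -> ['a', 'c', 'b', 'e']
'b': index 2 in ['a', 'c', 'b', 'e'] -> ['b', 'a', 'c', 'e']
'c': index 2 in ['b', 'a', 'c', 'e'] -> ['c', 'b', 'a', 'e']


Output: [3, 2, 3, 0, 3, 2, 2]


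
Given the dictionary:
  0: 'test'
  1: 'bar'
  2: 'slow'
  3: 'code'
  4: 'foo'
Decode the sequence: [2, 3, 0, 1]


Look up each index in the dictionary:
  2 -> 'slow'
  3 -> 'code'
  0 -> 'test'
  1 -> 'bar'

Decoded: "slow code test bar"


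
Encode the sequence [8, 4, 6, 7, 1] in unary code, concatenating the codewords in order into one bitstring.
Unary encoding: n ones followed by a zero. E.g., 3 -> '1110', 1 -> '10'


Encode each number as n ones followed by a terminating 0:
  8 -> 111111110 (9 bits)
  4 -> 11110 (5 bits)
  6 -> 1111110 (7 bits)
  7 -> 11111110 (8 bits)
  1 -> 10 (2 bits)
Total length = 9 + 5 + 7 + 8 + 2 = 31 bits.

Unary([8, 4, 6, 7, 1]) = 1111111101111011111101111111010 (31 bits)


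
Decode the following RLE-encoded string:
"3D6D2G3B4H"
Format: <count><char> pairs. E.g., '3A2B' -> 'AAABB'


Expanding each <count><char> pair:
  3D -> 'DDD'
  6D -> 'DDDDDD'
  2G -> 'GG'
  3B -> 'BBB'
  4H -> 'HHHH'

Decoded = DDDDDDDDDGGBBBHHHH


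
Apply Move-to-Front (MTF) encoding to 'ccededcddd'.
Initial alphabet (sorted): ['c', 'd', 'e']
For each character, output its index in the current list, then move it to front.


MTF encoding:
'c': index 0 in ['c', 'd', 'e'] -> ['c', 'd', 'e']
'c': index 0 in ['c', 'd', 'e'] -> ['c', 'd', 'e']
'e': index 2 in ['c', 'd', 'e'] -> ['e', 'c', 'd']
'd': index 2 in ['e', 'c', 'd'] -> ['d', 'e', 'c']
'e': index 1 in ['d', 'e', 'c'] -> ['e', 'd', 'c']
'd': index 1 in ['e', 'd', 'c'] -> ['d', 'e', 'c']
'c': index 2 in ['d', 'e', 'c'] -> ['c', 'd', 'e']
'd': index 1 in ['c', 'd', 'e'] -> ['d', 'c', 'e']
'd': index 0 in ['d', 'c', 'e'] -> ['d', 'c', 'e']
'd': index 0 in ['d', 'c', 'e'] -> ['d', 'c', 'e']


Output: [0, 0, 2, 2, 1, 1, 2, 1, 0, 0]


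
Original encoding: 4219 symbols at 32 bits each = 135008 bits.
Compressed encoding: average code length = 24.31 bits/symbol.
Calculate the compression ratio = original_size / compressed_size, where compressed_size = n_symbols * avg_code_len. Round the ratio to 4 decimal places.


original_size = n_symbols * orig_bits = 4219 * 32 = 135008 bits
compressed_size = n_symbols * avg_code_len = 4219 * 24.31 = 102563.89 bits
ratio = original_size / compressed_size = 135008 / 102563.89 = 1.3163

Compression ratio = 1.3163


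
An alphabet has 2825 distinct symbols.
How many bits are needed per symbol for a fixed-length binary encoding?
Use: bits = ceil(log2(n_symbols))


log2(2825) = 11.464
Bracket: 2^11 = 2048 < 2825 <= 2^12 = 4096
So ceil(log2(2825)) = 12

bits = ceil(log2(2825)) = ceil(11.464) = 12 bits


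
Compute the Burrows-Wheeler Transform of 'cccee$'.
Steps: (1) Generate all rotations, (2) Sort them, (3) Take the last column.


Rotations (sorted):
  0: $cccee -> last char: e
  1: cccee$ -> last char: $
  2: ccee$c -> last char: c
  3: cee$cc -> last char: c
  4: e$ccce -> last char: e
  5: ee$ccc -> last char: c


BWT = e$ccec


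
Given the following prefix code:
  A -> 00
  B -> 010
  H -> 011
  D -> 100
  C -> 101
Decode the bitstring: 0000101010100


Decoding step by step:
Bits 00 -> A
Bits 00 -> A
Bits 101 -> C
Bits 010 -> B
Bits 100 -> D


Decoded message: AACBD


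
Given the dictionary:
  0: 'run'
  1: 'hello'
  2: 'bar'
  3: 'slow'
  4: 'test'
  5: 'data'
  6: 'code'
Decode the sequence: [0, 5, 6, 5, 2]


Look up each index in the dictionary:
  0 -> 'run'
  5 -> 'data'
  6 -> 'code'
  5 -> 'data'
  2 -> 'bar'

Decoded: "run data code data bar"


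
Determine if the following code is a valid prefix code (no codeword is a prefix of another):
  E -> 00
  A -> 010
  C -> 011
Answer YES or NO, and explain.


Checking each pair (does one codeword prefix another?):
  E='00' vs A='010': no prefix
  E='00' vs C='011': no prefix
  A='010' vs E='00': no prefix
  A='010' vs C='011': no prefix
  C='011' vs E='00': no prefix
  C='011' vs A='010': no prefix
No violation found over all pairs.

YES -- this is a valid prefix code. No codeword is a prefix of any other codeword.


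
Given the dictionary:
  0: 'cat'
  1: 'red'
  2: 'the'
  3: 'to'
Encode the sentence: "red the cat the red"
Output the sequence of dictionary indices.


Look up each word in the dictionary:
  'red' -> 1
  'the' -> 2
  'cat' -> 0
  'the' -> 2
  'red' -> 1

Encoded: [1, 2, 0, 2, 1]


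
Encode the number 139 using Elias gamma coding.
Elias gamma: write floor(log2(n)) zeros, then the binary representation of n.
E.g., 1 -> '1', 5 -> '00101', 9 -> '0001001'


num_bits = floor(log2(139)) + 1 = 8
leading_zeros = num_bits - 1 = 7
binary(139) = 10001011

Elias gamma(139) = '0000000' + '10001011' = 000000010001011 (15 bits)


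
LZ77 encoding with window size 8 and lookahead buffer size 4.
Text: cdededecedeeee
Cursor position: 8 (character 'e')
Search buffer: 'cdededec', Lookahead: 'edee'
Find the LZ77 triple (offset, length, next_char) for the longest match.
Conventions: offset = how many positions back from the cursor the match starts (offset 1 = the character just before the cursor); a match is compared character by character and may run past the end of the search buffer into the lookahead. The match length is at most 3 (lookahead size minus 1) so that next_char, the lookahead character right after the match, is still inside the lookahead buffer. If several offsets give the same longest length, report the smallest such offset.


Try each offset into the search buffer:
  offset=1 (pos 7, char 'c'): match length 0
  offset=2 (pos 6, char 'e'): match length 1
  offset=3 (pos 5, char 'd'): match length 0
  offset=4 (pos 4, char 'e'): match length 3
  offset=5 (pos 3, char 'd'): match length 0
  offset=6 (pos 2, char 'e'): match length 3
  offset=7 (pos 1, char 'd'): match length 0
  offset=8 (pos 0, char 'c'): match length 0
Longest match has length 3, found at offsets 4, 6; take the smallest, offset 4.
next_char = character at position 8 + 3 = 11 -> 'e'

Best match: offset=4, length=3 (matching 'ede' starting at position 4)
LZ77 triple: (4, 3, 'e')


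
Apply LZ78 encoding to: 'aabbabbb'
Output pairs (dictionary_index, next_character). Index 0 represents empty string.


LZ78 encoding steps:
Dictionary: {0: ''}
Step 1: w='' (idx 0), next='a' -> output (0, 'a'), add 'a' as idx 1
Step 2: w='a' (idx 1), next='b' -> output (1, 'b'), add 'ab' as idx 2
Step 3: w='' (idx 0), next='b' -> output (0, 'b'), add 'b' as idx 3
Step 4: w='ab' (idx 2), next='b' -> output (2, 'b'), add 'abb' as idx 4
Step 5: w='b' (idx 3), end of input -> output (3, '')


Encoded: [(0, 'a'), (1, 'b'), (0, 'b'), (2, 'b'), (3, '')]


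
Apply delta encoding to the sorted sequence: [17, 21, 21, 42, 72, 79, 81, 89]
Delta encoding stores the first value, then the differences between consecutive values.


First value: 17
Deltas:
  21 - 17 = 4
  21 - 21 = 0
  42 - 21 = 21
  72 - 42 = 30
  79 - 72 = 7
  81 - 79 = 2
  89 - 81 = 8


Delta encoded: [17, 4, 0, 21, 30, 7, 2, 8]


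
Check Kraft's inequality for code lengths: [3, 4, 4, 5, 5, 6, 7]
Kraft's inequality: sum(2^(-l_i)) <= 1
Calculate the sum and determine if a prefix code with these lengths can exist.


Sum = 2^(-3) + 2^(-4) + 2^(-4) + 2^(-5) + 2^(-5) + 2^(-6) + 2^(-7)
    = 0.125 + 0.0625 + 0.0625 + 0.03125 + 0.03125 + 0.015625 + 0.0078125
    = 43/128 = 0.3359375
Since 0.3359375 <= 1, Kraft's inequality IS satisfied.
A prefix code with these lengths CAN exist.

Kraft sum = 0.3359375. Satisfied.


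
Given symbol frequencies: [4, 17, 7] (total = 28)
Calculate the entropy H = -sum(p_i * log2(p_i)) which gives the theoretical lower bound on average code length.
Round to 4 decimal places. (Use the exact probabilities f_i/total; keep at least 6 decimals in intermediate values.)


Per-symbol terms -p_i * log2(p_i) with p_i = f_i/28:
  p = 4/28 = 0.142857: log2(p) = -2.807355, -p*log2(p) = 0.401051
  p = 17/28 = 0.607143: log2(p) = -0.719892, -p*log2(p) = 0.437077
  p = 7/28 = 0.250000: log2(p) = -2.000000, -p*log2(p) = 0.500000
H = 0.401051 + 0.437077 + 0.500000 = 1.338128

H = 1.3381 bits/symbol


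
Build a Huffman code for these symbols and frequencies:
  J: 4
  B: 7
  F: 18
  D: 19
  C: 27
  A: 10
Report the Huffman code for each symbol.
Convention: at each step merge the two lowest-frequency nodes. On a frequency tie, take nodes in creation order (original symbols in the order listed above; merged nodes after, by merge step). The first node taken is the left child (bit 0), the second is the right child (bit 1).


Huffman tree construction:
Step 1: Merge J(4) + B(7) = 11
Step 2: Merge A(10) + (J+B)(11) = 21
Step 3: Merge F(18) + D(19) = 37
Step 4: Merge (A+(J+B))(21) + C(27) = 48
Step 5: Merge (F+D)(37) + ((A+(J+B))+C)(48) = 85
Read each symbol's code off the tree from the root (left child = 0, right child = 1).

Codes:
  J: 1010 (length 4)
  B: 1011 (length 4)
  F: 00 (length 2)
  D: 01 (length 2)
  C: 11 (length 2)
  A: 100 (length 3)
Average code length: 202/85 = 2.3765 bits/symbol


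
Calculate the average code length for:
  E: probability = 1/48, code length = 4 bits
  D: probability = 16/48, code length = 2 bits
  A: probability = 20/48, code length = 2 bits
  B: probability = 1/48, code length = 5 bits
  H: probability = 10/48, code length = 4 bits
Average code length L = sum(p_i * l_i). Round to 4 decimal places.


Weighted contributions p_i * l_i:
  E: (1/48) * 4 = 4/48
  D: (16/48) * 2 = 32/48
  A: (20/48) * 2 = 40/48
  B: (1/48) * 5 = 5/48
  H: (10/48) * 4 = 40/48
Sum = (4 + 32 + 40 + 5 + 40)/48 = 121/48

L = 121/48 = 2.5208 bits/symbol


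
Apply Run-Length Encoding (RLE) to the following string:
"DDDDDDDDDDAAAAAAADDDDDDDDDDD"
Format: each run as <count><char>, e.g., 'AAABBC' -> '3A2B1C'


Scanning runs left to right:
  i=0: run of 'D' x 10 -> '10D'
  i=10: run of 'A' x 7 -> '7A'
  i=17: run of 'D' x 11 -> '11D'

RLE = 10D7A11D


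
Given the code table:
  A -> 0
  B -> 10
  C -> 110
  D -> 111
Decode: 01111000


Decoding:
0 -> A
111 -> D
10 -> B
0 -> A
0 -> A


Result: ADBAA


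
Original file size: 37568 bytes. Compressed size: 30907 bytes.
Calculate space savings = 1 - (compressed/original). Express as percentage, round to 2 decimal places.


ratio = compressed/original = 30907/37568 = 0.822695
savings = 1 - ratio = 1 - 0.822695 = 0.177305
as a percentage: 0.177305 * 100 = 17.73%

Space savings = 1 - 30907/37568 = 17.73%


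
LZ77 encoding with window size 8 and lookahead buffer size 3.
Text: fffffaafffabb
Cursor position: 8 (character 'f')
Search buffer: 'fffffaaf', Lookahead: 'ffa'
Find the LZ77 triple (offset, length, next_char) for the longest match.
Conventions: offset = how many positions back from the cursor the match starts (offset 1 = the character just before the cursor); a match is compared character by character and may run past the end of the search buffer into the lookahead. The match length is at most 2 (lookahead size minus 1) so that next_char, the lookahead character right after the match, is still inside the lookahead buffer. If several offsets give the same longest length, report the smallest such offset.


Try each offset into the search buffer:
  offset=1 (pos 7, char 'f'): match length 2
  offset=2 (pos 6, char 'a'): match length 0
  offset=3 (pos 5, char 'a'): match length 0
  offset=4 (pos 4, char 'f'): match length 1
  offset=5 (pos 3, char 'f'): match length 2
  offset=6 (pos 2, char 'f'): match length 2
  offset=7 (pos 1, char 'f'): match length 2
  offset=8 (pos 0, char 'f'): match length 2
Longest match has length 2, found at offsets 1, 5, 6, 7, 8; take the smallest, offset 1.
next_char = character at position 8 + 2 = 10 -> 'a'

Best match: offset=1, length=2 (matching 'ff' starting at position 7)
LZ77 triple: (1, 2, 'a')


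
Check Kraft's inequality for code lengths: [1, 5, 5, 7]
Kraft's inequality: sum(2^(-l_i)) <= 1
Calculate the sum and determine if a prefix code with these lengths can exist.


Sum = 2^(-1) + 2^(-5) + 2^(-5) + 2^(-7)
    = 0.5 + 0.03125 + 0.03125 + 0.0078125
    = 73/128 = 0.5703125
Since 0.5703125 <= 1, Kraft's inequality IS satisfied.
A prefix code with these lengths CAN exist.

Kraft sum = 0.5703125. Satisfied.


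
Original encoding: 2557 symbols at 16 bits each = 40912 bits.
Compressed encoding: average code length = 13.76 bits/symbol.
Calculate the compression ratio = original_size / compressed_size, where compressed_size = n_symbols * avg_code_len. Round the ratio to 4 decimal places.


original_size = n_symbols * orig_bits = 2557 * 16 = 40912 bits
compressed_size = n_symbols * avg_code_len = 2557 * 13.76 = 35184.32 bits
ratio = original_size / compressed_size = 40912 / 35184.32 = 1.1628

Compression ratio = 1.1628


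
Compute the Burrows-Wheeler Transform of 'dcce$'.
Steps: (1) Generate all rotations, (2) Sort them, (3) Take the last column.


Rotations (sorted):
  0: $dcce -> last char: e
  1: cce$d -> last char: d
  2: ce$dc -> last char: c
  3: dcce$ -> last char: $
  4: e$dcc -> last char: c


BWT = edc$c


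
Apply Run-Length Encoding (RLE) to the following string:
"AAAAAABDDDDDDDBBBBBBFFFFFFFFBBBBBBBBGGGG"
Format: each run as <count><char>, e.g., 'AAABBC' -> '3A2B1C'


Scanning runs left to right:
  i=0: run of 'A' x 6 -> '6A'
  i=6: run of 'B' x 1 -> '1B'
  i=7: run of 'D' x 7 -> '7D'
  i=14: run of 'B' x 6 -> '6B'
  i=20: run of 'F' x 8 -> '8F'
  i=28: run of 'B' x 8 -> '8B'
  i=36: run of 'G' x 4 -> '4G'

RLE = 6A1B7D6B8F8B4G


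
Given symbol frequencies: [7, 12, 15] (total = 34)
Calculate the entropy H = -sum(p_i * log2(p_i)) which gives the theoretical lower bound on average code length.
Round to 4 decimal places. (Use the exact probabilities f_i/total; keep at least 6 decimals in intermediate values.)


Per-symbol terms -p_i * log2(p_i) with p_i = f_i/34:
  p = 7/34 = 0.205882: log2(p) = -2.280108, -p*log2(p) = 0.469434
  p = 12/34 = 0.352941: log2(p) = -1.502500, -p*log2(p) = 0.530294
  p = 15/34 = 0.441176: log2(p) = -1.180572, -p*log2(p) = 0.520841
H = 0.469434 + 0.530294 + 0.520841 = 1.520569

H = 1.5206 bits/symbol


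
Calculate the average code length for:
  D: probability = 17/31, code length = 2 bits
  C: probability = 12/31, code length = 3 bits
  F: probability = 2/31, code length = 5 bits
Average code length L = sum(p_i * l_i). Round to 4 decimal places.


Weighted contributions p_i * l_i:
  D: (17/31) * 2 = 34/31
  C: (12/31) * 3 = 36/31
  F: (2/31) * 5 = 10/31
Sum = (34 + 36 + 10)/31 = 80/31

L = 80/31 = 2.5806 bits/symbol


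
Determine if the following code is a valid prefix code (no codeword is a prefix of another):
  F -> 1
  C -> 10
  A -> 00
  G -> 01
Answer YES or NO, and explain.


Checking each pair (does one codeword prefix another?):
  F='1' vs C='10': prefix -- VIOLATION

NO -- this is NOT a valid prefix code. F (1) is a prefix of C (10).


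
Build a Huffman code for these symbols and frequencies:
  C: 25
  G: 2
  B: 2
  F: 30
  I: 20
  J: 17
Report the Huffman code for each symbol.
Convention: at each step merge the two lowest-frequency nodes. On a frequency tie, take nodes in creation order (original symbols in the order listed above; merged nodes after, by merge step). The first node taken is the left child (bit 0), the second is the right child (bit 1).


Huffman tree construction:
Step 1: Merge G(2) + B(2) = 4
Step 2: Merge (G+B)(4) + J(17) = 21
Step 3: Merge I(20) + ((G+B)+J)(21) = 41
Step 4: Merge C(25) + F(30) = 55
Step 5: Merge (I+((G+B)+J))(41) + (C+F)(55) = 96
Read each symbol's code off the tree from the root (left child = 0, right child = 1).

Codes:
  C: 10 (length 2)
  G: 0100 (length 4)
  B: 0101 (length 4)
  F: 11 (length 2)
  I: 00 (length 2)
  J: 011 (length 3)
Average code length: 217/96 = 2.2604 bits/symbol


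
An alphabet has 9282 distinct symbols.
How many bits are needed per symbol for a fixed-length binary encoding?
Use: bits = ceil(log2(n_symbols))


log2(9282) = 13.1802
Bracket: 2^13 = 8192 < 9282 <= 2^14 = 16384
So ceil(log2(9282)) = 14

bits = ceil(log2(9282)) = ceil(13.1802) = 14 bits


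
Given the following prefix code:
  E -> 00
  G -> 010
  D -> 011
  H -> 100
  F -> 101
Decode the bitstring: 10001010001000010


Decoding step by step:
Bits 100 -> H
Bits 010 -> G
Bits 100 -> H
Bits 010 -> G
Bits 00 -> E
Bits 010 -> G


Decoded message: HGHGEG


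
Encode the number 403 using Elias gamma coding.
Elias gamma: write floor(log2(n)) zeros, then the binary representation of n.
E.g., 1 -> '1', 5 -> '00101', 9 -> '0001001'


num_bits = floor(log2(403)) + 1 = 9
leading_zeros = num_bits - 1 = 8
binary(403) = 110010011

Elias gamma(403) = '00000000' + '110010011' = 00000000110010011 (17 bits)


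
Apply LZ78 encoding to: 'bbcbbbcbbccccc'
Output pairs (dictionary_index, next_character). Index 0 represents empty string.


LZ78 encoding steps:
Dictionary: {0: ''}
Step 1: w='' (idx 0), next='b' -> output (0, 'b'), add 'b' as idx 1
Step 2: w='b' (idx 1), next='c' -> output (1, 'c'), add 'bc' as idx 2
Step 3: w='b' (idx 1), next='b' -> output (1, 'b'), add 'bb' as idx 3
Step 4: w='bc' (idx 2), next='b' -> output (2, 'b'), add 'bcb' as idx 4
Step 5: w='bc' (idx 2), next='c' -> output (2, 'c'), add 'bcc' as idx 5
Step 6: w='' (idx 0), next='c' -> output (0, 'c'), add 'c' as idx 6
Step 7: w='c' (idx 6), next='c' -> output (6, 'c'), add 'cc' as idx 7


Encoded: [(0, 'b'), (1, 'c'), (1, 'b'), (2, 'b'), (2, 'c'), (0, 'c'), (6, 'c')]


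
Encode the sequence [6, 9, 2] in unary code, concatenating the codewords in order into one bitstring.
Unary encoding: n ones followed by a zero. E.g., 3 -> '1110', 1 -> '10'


Encode each number as n ones followed by a terminating 0:
  6 -> 1111110 (7 bits)
  9 -> 1111111110 (10 bits)
  2 -> 110 (3 bits)
Total length = 7 + 10 + 3 = 20 bits.

Unary([6, 9, 2]) = 11111101111111110110 (20 bits)


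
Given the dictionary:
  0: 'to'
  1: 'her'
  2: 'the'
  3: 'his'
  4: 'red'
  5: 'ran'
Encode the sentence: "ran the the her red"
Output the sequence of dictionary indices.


Look up each word in the dictionary:
  'ran' -> 5
  'the' -> 2
  'the' -> 2
  'her' -> 1
  'red' -> 4

Encoded: [5, 2, 2, 1, 4]


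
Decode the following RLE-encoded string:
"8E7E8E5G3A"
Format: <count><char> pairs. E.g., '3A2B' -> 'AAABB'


Expanding each <count><char> pair:
  8E -> 'EEEEEEEE'
  7E -> 'EEEEEEE'
  8E -> 'EEEEEEEE'
  5G -> 'GGGGG'
  3A -> 'AAA'

Decoded = EEEEEEEEEEEEEEEEEEEEEEEGGGGGAAA


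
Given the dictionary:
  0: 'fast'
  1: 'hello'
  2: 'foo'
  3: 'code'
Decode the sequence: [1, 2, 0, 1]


Look up each index in the dictionary:
  1 -> 'hello'
  2 -> 'foo'
  0 -> 'fast'
  1 -> 'hello'

Decoded: "hello foo fast hello"


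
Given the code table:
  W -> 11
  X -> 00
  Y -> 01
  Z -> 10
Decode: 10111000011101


Decoding:
10 -> Z
11 -> W
10 -> Z
00 -> X
01 -> Y
11 -> W
01 -> Y


Result: ZWZXYWY


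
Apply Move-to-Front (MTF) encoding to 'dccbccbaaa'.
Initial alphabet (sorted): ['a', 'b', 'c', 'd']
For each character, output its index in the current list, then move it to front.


MTF encoding:
'd': index 3 in ['a', 'b', 'c', 'd'] -> ['d', 'a', 'b', 'c']
'c': index 3 in ['d', 'a', 'b', 'c'] -> ['c', 'd', 'a', 'b']
'c': index 0 in ['c', 'd', 'a', 'b'] -> ['c', 'd', 'a', 'b']
'b': index 3 in ['c', 'd', 'a', 'b'] -> ['b', 'c', 'd', 'a']
'c': index 1 in ['b', 'c', 'd', 'a'] -> ['c', 'b', 'd', 'a']
'c': index 0 in ['c', 'b', 'd', 'a'] -> ['c', 'b', 'd', 'a']
'b': index 1 in ['c', 'b', 'd', 'a'] -> ['b', 'c', 'd', 'a']
'a': index 3 in ['b', 'c', 'd', 'a'] -> ['a', 'b', 'c', 'd']
'a': index 0 in ['a', 'b', 'c', 'd'] -> ['a', 'b', 'c', 'd']
'a': index 0 in ['a', 'b', 'c', 'd'] -> ['a', 'b', 'c', 'd']


Output: [3, 3, 0, 3, 1, 0, 1, 3, 0, 0]


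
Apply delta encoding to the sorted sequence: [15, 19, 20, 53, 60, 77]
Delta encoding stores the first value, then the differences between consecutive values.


First value: 15
Deltas:
  19 - 15 = 4
  20 - 19 = 1
  53 - 20 = 33
  60 - 53 = 7
  77 - 60 = 17


Delta encoded: [15, 4, 1, 33, 7, 17]


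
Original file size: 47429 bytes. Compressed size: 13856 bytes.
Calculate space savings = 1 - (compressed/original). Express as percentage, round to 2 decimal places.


ratio = compressed/original = 13856/47429 = 0.292142
savings = 1 - ratio = 1 - 0.292142 = 0.707858
as a percentage: 0.707858 * 100 = 70.79%

Space savings = 1 - 13856/47429 = 70.79%


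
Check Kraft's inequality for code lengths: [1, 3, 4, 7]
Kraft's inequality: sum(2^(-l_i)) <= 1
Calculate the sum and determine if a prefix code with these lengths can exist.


Sum = 2^(-1) + 2^(-3) + 2^(-4) + 2^(-7)
    = 0.5 + 0.125 + 0.0625 + 0.0078125
    = 89/128 = 0.6953125
Since 0.6953125 <= 1, Kraft's inequality IS satisfied.
A prefix code with these lengths CAN exist.

Kraft sum = 0.6953125. Satisfied.


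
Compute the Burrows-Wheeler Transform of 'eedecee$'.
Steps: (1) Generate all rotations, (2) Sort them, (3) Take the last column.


Rotations (sorted):
  0: $eedecee -> last char: e
  1: cee$eede -> last char: e
  2: decee$ee -> last char: e
  3: e$eedece -> last char: e
  4: ecee$eed -> last char: d
  5: edecee$e -> last char: e
  6: ee$eedec -> last char: c
  7: eedecee$ -> last char: $


BWT = eeeedec$
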